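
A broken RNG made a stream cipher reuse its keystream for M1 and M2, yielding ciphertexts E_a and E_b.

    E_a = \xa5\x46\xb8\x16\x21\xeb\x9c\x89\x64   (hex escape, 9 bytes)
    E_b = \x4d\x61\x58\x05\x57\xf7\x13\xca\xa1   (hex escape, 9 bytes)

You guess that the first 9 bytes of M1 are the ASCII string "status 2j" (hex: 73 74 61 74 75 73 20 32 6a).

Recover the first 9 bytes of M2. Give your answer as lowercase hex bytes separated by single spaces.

First, E_a ⊕ E_b = (M1 ⊕ K) ⊕ (M2 ⊕ K) = M1 ⊕ M2, so the key drops out. Then M2 = (M1 ⊕ M2) ⊕ M1 over the first 9 bytes.
byte 0: (a5 ⊕ 4d) ⊕ 73 = e8 ⊕ 73 = 9b
byte 1: (46 ⊕ 61) ⊕ 74 = 27 ⊕ 74 = 53
byte 2: (b8 ⊕ 58) ⊕ 61 = e0 ⊕ 61 = 81
byte 3: (16 ⊕ 05) ⊕ 74 = 13 ⊕ 74 = 67
byte 4: (21 ⊕ 57) ⊕ 75 = 76 ⊕ 75 = 03
byte 5: (eb ⊕ f7) ⊕ 73 = 1c ⊕ 73 = 6f
byte 6: (9c ⊕ 13) ⊕ 20 = 8f ⊕ 20 = af
byte 7: (89 ⊕ ca) ⊕ 32 = 43 ⊕ 32 = 71
byte 8: (64 ⊕ a1) ⊕ 6a = c5 ⊕ 6a = af

9b 53 81 67 03 6f af 71 af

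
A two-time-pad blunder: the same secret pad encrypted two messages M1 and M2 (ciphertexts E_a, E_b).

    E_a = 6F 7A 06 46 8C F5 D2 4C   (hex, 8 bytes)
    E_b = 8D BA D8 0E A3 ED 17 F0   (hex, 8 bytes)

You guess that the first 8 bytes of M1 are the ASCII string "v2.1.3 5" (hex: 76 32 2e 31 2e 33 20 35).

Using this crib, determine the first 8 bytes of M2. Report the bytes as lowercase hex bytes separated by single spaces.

First, E_a ⊕ E_b = (M1 ⊕ K) ⊕ (M2 ⊕ K) = M1 ⊕ M2, so the key drops out. Then M2 = (M1 ⊕ M2) ⊕ M1 over the first 8 bytes.
byte 0: (6f ^ 8d) ^ 76 = e2 ^ 76 = 94
byte 1: (7a ^ ba) ^ 32 = c0 ^ 32 = f2
byte 2: (06 ^ d8) ^ 2e = de ^ 2e = f0
byte 3: (46 ^ 0e) ^ 31 = 48 ^ 31 = 79
byte 4: (8c ^ a3) ^ 2e = 2f ^ 2e = 01
byte 5: (f5 ^ ed) ^ 33 = 18 ^ 33 = 2b
byte 6: (d2 ^ 17) ^ 20 = c5 ^ 20 = e5
byte 7: (4c ^ f0) ^ 35 = bc ^ 35 = 89

94 f2 f0 79 01 2b e5 89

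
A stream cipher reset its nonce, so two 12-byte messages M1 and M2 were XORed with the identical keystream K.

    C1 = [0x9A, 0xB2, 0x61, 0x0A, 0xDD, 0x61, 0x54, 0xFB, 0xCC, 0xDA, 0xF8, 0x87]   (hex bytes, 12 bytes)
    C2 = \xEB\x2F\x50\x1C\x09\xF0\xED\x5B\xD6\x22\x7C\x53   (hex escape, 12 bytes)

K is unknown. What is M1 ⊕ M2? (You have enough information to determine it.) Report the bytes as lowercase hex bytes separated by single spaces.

C1 ⊕ C2 = (M1 ⊕ K) ⊕ (M2 ⊕ K) = M1 ⊕ M2 — the shared key cancels under XOR.
byte 0: 154 XOR 235 = 113
byte 1: 178 XOR  47 = 157
byte 2:  97 XOR  80 =  49
byte 3:  10 XOR  28 =  22
byte 4: 221 XOR   9 = 212
byte 5:  97 XOR 240 = 145
byte 6:  84 XOR 237 = 185
byte 7: 251 XOR  91 = 160
byte 8: 204 XOR 214 =  26
byte 9: 218 XOR  34 = 248
byte 10: 248 XOR 124 = 132
byte 11: 135 XOR  83 = 212

71 9d 31 16 d4 91 b9 a0 1a f8 84 d4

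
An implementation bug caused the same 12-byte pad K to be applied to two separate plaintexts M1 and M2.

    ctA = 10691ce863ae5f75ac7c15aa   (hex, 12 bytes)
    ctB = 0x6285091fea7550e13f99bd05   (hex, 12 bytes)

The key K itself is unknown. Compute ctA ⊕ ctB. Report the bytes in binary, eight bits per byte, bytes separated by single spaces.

ctA ⊕ ctB = (M1 ⊕ K) ⊕ (M2 ⊕ K) = M1 ⊕ M2 — the shared key cancels under XOR.
 16 xor  98 = 114
105 xor 133 = 236
 28 xor   9 =  21
232 xor  31 = 247
 99 xor 234 = 137
174 xor 117 = 219
 95 xor  80 =  15
117 xor 225 = 148
172 xor  63 = 147
124 xor 153 = 229
 21 xor 189 = 168
170 xor   5 = 175

01110010 11101100 00010101 11110111 10001001 11011011 00001111 10010100 10010011 11100101 10101000 10101111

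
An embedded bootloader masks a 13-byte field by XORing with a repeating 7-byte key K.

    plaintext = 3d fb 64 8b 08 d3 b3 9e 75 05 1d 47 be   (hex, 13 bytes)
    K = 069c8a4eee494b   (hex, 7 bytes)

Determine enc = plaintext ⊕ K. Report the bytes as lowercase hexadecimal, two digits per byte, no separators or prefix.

The 7-byte key repeats, so the effective keystream is 06 9c 8a 4e ee 49 4b 06 9c 8a 4e ee 49.
byte 0:  61 XOR   6 =  59
byte 1: 251 XOR 156 = 103
byte 2: 100 XOR 138 = 238
byte 3: 139 XOR  78 = 197
byte 4:   8 XOR 238 = 230
byte 5: 211 XOR  73 = 154
byte 6: 179 XOR  75 = 248
byte 7: 158 XOR   6 = 152
byte 8: 117 XOR 156 = 233
byte 9:   5 XOR 138 = 143
byte 10:  29 XOR  78 =  83
byte 11:  71 XOR 238 = 169
byte 12: 190 XOR  73 = 247

3b67eec5e69af898e98f53a9f7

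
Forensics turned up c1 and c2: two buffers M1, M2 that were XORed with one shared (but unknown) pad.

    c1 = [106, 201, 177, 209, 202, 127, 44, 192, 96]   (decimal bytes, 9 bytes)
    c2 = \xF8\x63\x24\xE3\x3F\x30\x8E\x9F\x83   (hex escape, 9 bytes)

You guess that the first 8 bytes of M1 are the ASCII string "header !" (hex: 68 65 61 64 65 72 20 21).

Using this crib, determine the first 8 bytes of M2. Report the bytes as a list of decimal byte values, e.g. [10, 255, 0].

[250, 207, 244, 86, 144, 61, 130, 126]

First, c1 ⊕ c2 = (M1 ⊕ K) ⊕ (M2 ⊕ K) = M1 ⊕ M2, so the key drops out. Then M2 = (M1 ⊕ M2) ⊕ M1 over the first 8 bytes.
byte 0: (6a XOR f8) XOR 68 = 92 XOR 68 = fa
byte 1: (c9 XOR 63) XOR 65 = aa XOR 65 = cf
byte 2: (b1 XOR 24) XOR 61 = 95 XOR 61 = f4
byte 3: (d1 XOR e3) XOR 64 = 32 XOR 64 = 56
byte 4: (ca XOR 3f) XOR 65 = f5 XOR 65 = 90
byte 5: (7f XOR 30) XOR 72 = 4f XOR 72 = 3d
byte 6: (2c XOR 8e) XOR 20 = a2 XOR 20 = 82
byte 7: (c0 XOR 9f) XOR 21 = 5f XOR 21 = 7e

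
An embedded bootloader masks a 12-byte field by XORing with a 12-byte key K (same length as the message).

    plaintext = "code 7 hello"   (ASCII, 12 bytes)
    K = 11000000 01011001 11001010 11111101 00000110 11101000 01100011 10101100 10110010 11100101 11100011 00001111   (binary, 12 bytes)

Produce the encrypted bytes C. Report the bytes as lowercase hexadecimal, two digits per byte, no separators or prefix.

a336ae9826df43c4d7898f60

XOR is its own inverse, so applying the key byte-wise gives the result directly.
01100011 XOR 11000000 = 10100011
01101111 XOR 01011001 = 00110110
01100100 XOR 11001010 = 10101110
01100101 XOR 11111101 = 10011000
00100000 XOR 00000110 = 00100110
00110111 XOR 11101000 = 11011111
00100000 XOR 01100011 = 01000011
01101000 XOR 10101100 = 11000100
01100101 XOR 10110010 = 11010111
01101100 XOR 11100101 = 10001001
01101100 XOR 11100011 = 10001111
01101111 XOR 00001111 = 01100000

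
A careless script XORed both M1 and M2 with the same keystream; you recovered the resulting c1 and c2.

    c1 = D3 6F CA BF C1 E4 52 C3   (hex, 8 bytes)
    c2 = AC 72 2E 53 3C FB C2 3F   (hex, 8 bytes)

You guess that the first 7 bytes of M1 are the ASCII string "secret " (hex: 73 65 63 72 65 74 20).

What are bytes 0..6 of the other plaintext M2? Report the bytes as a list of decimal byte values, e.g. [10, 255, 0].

First, c1 ⊕ c2 = (M1 ⊕ K) ⊕ (M2 ⊕ K) = M1 ⊕ M2, so the key drops out. Then M2 = (M1 ⊕ M2) ⊕ M1 over the first 7 bytes.
byte 0: (d3 ⊕ ac) ⊕ 73 = 7f ⊕ 73 = 0c
byte 1: (6f ⊕ 72) ⊕ 65 = 1d ⊕ 65 = 78
byte 2: (ca ⊕ 2e) ⊕ 63 = e4 ⊕ 63 = 87
byte 3: (bf ⊕ 53) ⊕ 72 = ec ⊕ 72 = 9e
byte 4: (c1 ⊕ 3c) ⊕ 65 = fd ⊕ 65 = 98
byte 5: (e4 ⊕ fb) ⊕ 74 = 1f ⊕ 74 = 6b
byte 6: (52 ⊕ c2) ⊕ 20 = 90 ⊕ 20 = b0

[12, 120, 135, 158, 152, 107, 176]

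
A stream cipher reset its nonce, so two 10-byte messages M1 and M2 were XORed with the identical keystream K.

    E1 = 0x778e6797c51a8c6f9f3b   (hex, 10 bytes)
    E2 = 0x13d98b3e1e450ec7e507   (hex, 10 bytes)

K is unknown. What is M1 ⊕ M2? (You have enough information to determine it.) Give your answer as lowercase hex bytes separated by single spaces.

E1 ⊕ E2 = (M1 ⊕ K) ⊕ (M2 ⊕ K) = M1 ⊕ M2 — the shared key cancels under XOR.
byte 0: 77 ⊕ 13 = 64
byte 1: 8e ⊕ d9 = 57
byte 2: 67 ⊕ 8b = ec
byte 3: 97 ⊕ 3e = a9
byte 4: c5 ⊕ 1e = db
byte 5: 1a ⊕ 45 = 5f
byte 6: 8c ⊕ 0e = 82
byte 7: 6f ⊕ c7 = a8
byte 8: 9f ⊕ e5 = 7a
byte 9: 3b ⊕ 07 = 3c

64 57 ec a9 db 5f 82 a8 7a 3c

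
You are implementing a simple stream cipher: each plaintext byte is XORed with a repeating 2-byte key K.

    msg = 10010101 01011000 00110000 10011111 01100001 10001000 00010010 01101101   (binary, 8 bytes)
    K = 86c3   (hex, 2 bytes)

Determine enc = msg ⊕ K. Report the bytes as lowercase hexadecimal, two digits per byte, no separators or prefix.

The 2-byte key repeats, so the effective keystream is 86 c3 86 c3 86 c3 86 c3.
byte 0: 95 xor 86 = 13
byte 1: 58 xor c3 = 9b
byte 2: 30 xor 86 = b6
byte 3: 9f xor c3 = 5c
byte 4: 61 xor 86 = e7
byte 5: 88 xor c3 = 4b
byte 6: 12 xor 86 = 94
byte 7: 6d xor c3 = ae

139bb65ce74b94ae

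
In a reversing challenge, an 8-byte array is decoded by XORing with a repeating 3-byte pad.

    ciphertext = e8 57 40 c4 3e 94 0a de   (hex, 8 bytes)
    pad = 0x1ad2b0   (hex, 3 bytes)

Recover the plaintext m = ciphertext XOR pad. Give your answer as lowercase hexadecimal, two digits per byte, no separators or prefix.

The 3-byte key repeats, so the effective keystream is 1a d2 b0 1a d2 b0 1a d2.
byte 0: e8 xor 1a = f2
byte 1: 57 xor d2 = 85
byte 2: 40 xor b0 = f0
byte 3: c4 xor 1a = de
byte 4: 3e xor d2 = ec
byte 5: 94 xor b0 = 24
byte 6: 0a xor 1a = 10
byte 7: de xor d2 = 0c

f285f0deec24100c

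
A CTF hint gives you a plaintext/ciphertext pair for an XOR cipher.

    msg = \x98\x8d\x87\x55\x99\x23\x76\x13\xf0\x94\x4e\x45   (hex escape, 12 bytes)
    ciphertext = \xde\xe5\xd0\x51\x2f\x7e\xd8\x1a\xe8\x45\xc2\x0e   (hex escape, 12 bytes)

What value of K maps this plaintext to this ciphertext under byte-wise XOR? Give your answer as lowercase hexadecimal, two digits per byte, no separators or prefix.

46685704b65dae0918d18c4b

Since ciphertext = msg ⊕ K, XORing both sides with msg gives K = msg ⊕ ciphertext.
98 ^ de = 46
8d ^ e5 = 68
87 ^ d0 = 57
55 ^ 51 = 04
99 ^ 2f = b6
23 ^ 7e = 5d
76 ^ d8 = ae
13 ^ 1a = 09
f0 ^ e8 = 18
94 ^ 45 = d1
4e ^ c2 = 8c
45 ^ 0e = 4b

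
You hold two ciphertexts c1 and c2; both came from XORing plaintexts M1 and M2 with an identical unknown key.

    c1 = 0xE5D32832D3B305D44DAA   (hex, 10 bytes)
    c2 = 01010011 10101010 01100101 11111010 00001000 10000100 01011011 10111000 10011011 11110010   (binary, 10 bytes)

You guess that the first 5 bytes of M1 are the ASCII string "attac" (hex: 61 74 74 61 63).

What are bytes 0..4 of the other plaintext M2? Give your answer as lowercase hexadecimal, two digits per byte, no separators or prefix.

First, c1 ⊕ c2 = (M1 ⊕ K) ⊕ (M2 ⊕ K) = M1 ⊕ M2, so the key drops out. Then M2 = (M1 ⊕ M2) ⊕ M1 over the first 5 bytes.
byte 0: (e5 ⊕ 53) ⊕ 61 = b6 ⊕ 61 = d7
byte 1: (d3 ⊕ aa) ⊕ 74 = 79 ⊕ 74 = 0d
byte 2: (28 ⊕ 65) ⊕ 74 = 4d ⊕ 74 = 39
byte 3: (32 ⊕ fa) ⊕ 61 = c8 ⊕ 61 = a9
byte 4: (d3 ⊕ 08) ⊕ 63 = db ⊕ 63 = b8

d70d39a9b8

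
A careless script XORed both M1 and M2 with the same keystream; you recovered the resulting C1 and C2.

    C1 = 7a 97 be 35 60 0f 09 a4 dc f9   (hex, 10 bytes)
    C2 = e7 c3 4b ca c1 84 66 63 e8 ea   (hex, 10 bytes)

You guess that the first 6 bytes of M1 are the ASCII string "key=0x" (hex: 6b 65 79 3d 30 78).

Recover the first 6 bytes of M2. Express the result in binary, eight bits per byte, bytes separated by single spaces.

11110110 00110001 10001100 11000010 10010001 11110011

First, C1 ⊕ C2 = (M1 ⊕ K) ⊕ (M2 ⊕ K) = M1 ⊕ M2, so the key drops out. Then M2 = (M1 ⊕ M2) ⊕ M1 over the first 6 bytes.
byte 0: (7a ⊕ e7) ⊕ 6b = 9d ⊕ 6b = f6
byte 1: (97 ⊕ c3) ⊕ 65 = 54 ⊕ 65 = 31
byte 2: (be ⊕ 4b) ⊕ 79 = f5 ⊕ 79 = 8c
byte 3: (35 ⊕ ca) ⊕ 3d = ff ⊕ 3d = c2
byte 4: (60 ⊕ c1) ⊕ 30 = a1 ⊕ 30 = 91
byte 5: (0f ⊕ 84) ⊕ 78 = 8b ⊕ 78 = f3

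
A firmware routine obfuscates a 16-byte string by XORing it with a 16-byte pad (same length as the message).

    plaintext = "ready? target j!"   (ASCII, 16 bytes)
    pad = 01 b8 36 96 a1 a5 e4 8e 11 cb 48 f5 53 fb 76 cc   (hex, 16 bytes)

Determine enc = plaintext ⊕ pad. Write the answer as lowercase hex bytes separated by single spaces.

73 dd 57 f2 d8 9a c4 fa 70 b9 2f 90 27 db 1c ed

XOR is its own inverse, so applying the key byte-wise gives the result directly.
byte 0: 72 ^ 01 = 73
byte 1: 65 ^ b8 = dd
byte 2: 61 ^ 36 = 57
byte 3: 64 ^ 96 = f2
byte 4: 79 ^ a1 = d8
byte 5: 3f ^ a5 = 9a
byte 6: 20 ^ e4 = c4
byte 7: 74 ^ 8e = fa
byte 8: 61 ^ 11 = 70
byte 9: 72 ^ cb = b9
byte 10: 67 ^ 48 = 2f
byte 11: 65 ^ f5 = 90
byte 12: 74 ^ 53 = 27
byte 13: 20 ^ fb = db
byte 14: 6a ^ 76 = 1c
byte 15: 21 ^ cc = ed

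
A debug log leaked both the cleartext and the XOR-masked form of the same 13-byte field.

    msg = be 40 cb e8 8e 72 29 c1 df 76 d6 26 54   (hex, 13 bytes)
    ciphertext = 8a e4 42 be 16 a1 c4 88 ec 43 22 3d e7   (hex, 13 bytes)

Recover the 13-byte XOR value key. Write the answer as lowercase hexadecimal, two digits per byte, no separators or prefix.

Since ciphertext = msg ⊕ key, XORing both sides with msg gives key = msg ⊕ ciphertext.
byte 0: be ⊕ 8a = 34
byte 1: 40 ⊕ e4 = a4
byte 2: cb ⊕ 42 = 89
byte 3: e8 ⊕ be = 56
byte 4: 8e ⊕ 16 = 98
byte 5: 72 ⊕ a1 = d3
byte 6: 29 ⊕ c4 = ed
byte 7: c1 ⊕ 88 = 49
byte 8: df ⊕ ec = 33
byte 9: 76 ⊕ 43 = 35
byte 10: d6 ⊕ 22 = f4
byte 11: 26 ⊕ 3d = 1b
byte 12: 54 ⊕ e7 = b3

34a4895698d3ed493335f41bb3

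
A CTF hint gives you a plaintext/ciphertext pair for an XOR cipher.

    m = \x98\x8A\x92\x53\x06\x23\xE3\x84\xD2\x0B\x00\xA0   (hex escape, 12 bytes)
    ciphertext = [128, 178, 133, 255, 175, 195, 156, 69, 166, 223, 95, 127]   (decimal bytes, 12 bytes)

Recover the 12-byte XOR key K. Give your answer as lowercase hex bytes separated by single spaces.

18 38 17 ac a9 e0 7f c1 74 d4 5f df

Since ciphertext = m ⊕ K, XORing both sides with m gives K = m ⊕ ciphertext.
152 xor 128 =  24
138 xor 178 =  56
146 xor 133 =  23
 83 xor 255 = 172
  6 xor 175 = 169
 35 xor 195 = 224
227 xor 156 = 127
132 xor  69 = 193
210 xor 166 = 116
 11 xor 223 = 212
  0 xor  95 =  95
160 xor 127 = 223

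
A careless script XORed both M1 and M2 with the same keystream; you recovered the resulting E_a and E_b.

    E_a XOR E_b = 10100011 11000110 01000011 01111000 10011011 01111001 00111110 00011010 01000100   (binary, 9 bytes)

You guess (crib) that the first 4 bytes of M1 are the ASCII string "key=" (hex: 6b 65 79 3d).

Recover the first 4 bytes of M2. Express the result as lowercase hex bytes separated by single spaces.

Since E_a ⊕ E_b = M1 ⊕ M2, XORing with the guessed M1 bytes yields the corresponding M2 bytes: M2 = (E_a ⊕ E_b) ⊕ M1.
byte 0: a3 ^ 6b = c8
byte 1: c6 ^ 65 = a3
byte 2: 43 ^ 79 = 3a
byte 3: 78 ^ 3d = 45

c8 a3 3a 45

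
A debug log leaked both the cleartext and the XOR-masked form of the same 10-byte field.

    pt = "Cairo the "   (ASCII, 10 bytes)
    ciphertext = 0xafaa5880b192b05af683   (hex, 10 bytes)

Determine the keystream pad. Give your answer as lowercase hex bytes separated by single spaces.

Since ciphertext = pt ⊕ pad, XORing both sides with pt gives pad = pt ⊕ ciphertext.
 67 ^ 175 = 236
 97 ^ 170 = 203
105 ^  88 =  49
114 ^ 128 = 242
111 ^ 177 = 222
 32 ^ 146 = 178
116 ^ 176 = 196
104 ^  90 =  50
101 ^ 246 = 147
 32 ^ 131 = 163

ec cb 31 f2 de b2 c4 32 93 a3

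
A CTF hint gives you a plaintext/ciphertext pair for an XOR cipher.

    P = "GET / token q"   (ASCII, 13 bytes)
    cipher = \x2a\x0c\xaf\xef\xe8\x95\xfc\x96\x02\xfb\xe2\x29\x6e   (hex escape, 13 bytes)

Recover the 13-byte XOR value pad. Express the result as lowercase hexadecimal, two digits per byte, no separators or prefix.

Since cipher = P ⊕ pad, XORing both sides with P gives pad = P ⊕ cipher.
47 ⊕ 2a = 6d
45 ⊕ 0c = 49
54 ⊕ af = fb
20 ⊕ ef = cf
2f ⊕ e8 = c7
20 ⊕ 95 = b5
74 ⊕ fc = 88
6f ⊕ 96 = f9
6b ⊕ 02 = 69
65 ⊕ fb = 9e
6e ⊕ e2 = 8c
20 ⊕ 29 = 09
71 ⊕ 6e = 1f

6d49fbcfc7b588f9699e8c091f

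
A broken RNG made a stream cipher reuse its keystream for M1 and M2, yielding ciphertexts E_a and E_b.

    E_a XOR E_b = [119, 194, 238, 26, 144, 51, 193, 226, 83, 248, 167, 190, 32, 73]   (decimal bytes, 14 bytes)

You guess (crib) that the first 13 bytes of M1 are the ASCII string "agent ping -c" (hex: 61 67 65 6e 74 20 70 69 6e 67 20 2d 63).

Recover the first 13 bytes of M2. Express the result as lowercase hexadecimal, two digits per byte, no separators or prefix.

16a58b74e413b18b3d9f879343

Since E_a ⊕ E_b = M1 ⊕ M2, XORing with the guessed M1 bytes yields the corresponding M2 bytes: M2 = (E_a ⊕ E_b) ⊕ M1.
01110111 XOR 01100001 = 00010110
11000010 XOR 01100111 = 10100101
11101110 XOR 01100101 = 10001011
00011010 XOR 01101110 = 01110100
10010000 XOR 01110100 = 11100100
00110011 XOR 00100000 = 00010011
11000001 XOR 01110000 = 10110001
11100010 XOR 01101001 = 10001011
01010011 XOR 01101110 = 00111101
11111000 XOR 01100111 = 10011111
10100111 XOR 00100000 = 10000111
10111110 XOR 00101101 = 10010011
00100000 XOR 01100011 = 01000011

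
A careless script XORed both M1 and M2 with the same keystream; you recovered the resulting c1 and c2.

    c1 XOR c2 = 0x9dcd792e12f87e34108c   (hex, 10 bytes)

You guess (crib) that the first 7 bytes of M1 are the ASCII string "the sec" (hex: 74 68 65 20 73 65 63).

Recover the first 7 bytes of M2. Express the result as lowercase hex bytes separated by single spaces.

Since c1 ⊕ c2 = M1 ⊕ M2, XORing with the guessed M1 bytes yields the corresponding M2 bytes: M2 = (c1 ⊕ c2) ⊕ M1.
9d ^ 74 = e9
cd ^ 68 = a5
79 ^ 65 = 1c
2e ^ 20 = 0e
12 ^ 73 = 61
f8 ^ 65 = 9d
7e ^ 63 = 1d

e9 a5 1c 0e 61 9d 1d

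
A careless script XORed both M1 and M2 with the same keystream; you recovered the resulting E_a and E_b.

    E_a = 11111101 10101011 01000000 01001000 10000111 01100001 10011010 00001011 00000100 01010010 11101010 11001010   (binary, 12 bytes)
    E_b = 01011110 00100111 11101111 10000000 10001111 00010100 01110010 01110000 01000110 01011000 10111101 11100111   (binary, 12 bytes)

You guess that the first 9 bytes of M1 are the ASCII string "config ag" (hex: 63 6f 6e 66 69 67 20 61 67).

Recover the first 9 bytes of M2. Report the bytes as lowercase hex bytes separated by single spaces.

First, E_a ⊕ E_b = (M1 ⊕ K) ⊕ (M2 ⊕ K) = M1 ⊕ M2, so the key drops out. Then M2 = (M1 ⊕ M2) ⊕ M1 over the first 9 bytes.
byte 0: (fd ⊕ 5e) ⊕ 63 = a3 ⊕ 63 = c0
byte 1: (ab ⊕ 27) ⊕ 6f = 8c ⊕ 6f = e3
byte 2: (40 ⊕ ef) ⊕ 6e = af ⊕ 6e = c1
byte 3: (48 ⊕ 80) ⊕ 66 = c8 ⊕ 66 = ae
byte 4: (87 ⊕ 8f) ⊕ 69 = 08 ⊕ 69 = 61
byte 5: (61 ⊕ 14) ⊕ 67 = 75 ⊕ 67 = 12
byte 6: (9a ⊕ 72) ⊕ 20 = e8 ⊕ 20 = c8
byte 7: (0b ⊕ 70) ⊕ 61 = 7b ⊕ 61 = 1a
byte 8: (04 ⊕ 46) ⊕ 67 = 42 ⊕ 67 = 25

c0 e3 c1 ae 61 12 c8 1a 25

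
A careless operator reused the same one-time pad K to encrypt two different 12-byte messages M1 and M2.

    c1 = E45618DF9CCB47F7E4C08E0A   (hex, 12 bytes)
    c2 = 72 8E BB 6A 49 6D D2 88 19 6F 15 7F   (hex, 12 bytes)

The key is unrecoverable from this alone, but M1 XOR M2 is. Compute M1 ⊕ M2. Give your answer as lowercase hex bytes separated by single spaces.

96 d8 a3 b5 d5 a6 95 7f fd af 9b 75

c1 ⊕ c2 = (M1 ⊕ K) ⊕ (M2 ⊕ K) = M1 ⊕ M2 — the shared key cancels under XOR.
228 ^ 114 = 150
 86 ^ 142 = 216
 24 ^ 187 = 163
223 ^ 106 = 181
156 ^  73 = 213
203 ^ 109 = 166
 71 ^ 210 = 149
247 ^ 136 = 127
228 ^  25 = 253
192 ^ 111 = 175
142 ^  21 = 155
 10 ^ 127 = 117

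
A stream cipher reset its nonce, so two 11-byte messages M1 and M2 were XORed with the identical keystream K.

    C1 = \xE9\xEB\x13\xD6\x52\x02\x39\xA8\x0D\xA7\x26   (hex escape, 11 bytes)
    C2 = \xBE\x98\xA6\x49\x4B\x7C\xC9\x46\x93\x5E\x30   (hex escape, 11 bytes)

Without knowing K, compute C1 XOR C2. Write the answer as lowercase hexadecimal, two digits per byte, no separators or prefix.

C1 ⊕ C2 = (M1 ⊕ K) ⊕ (M2 ⊕ K) = M1 ⊕ M2 — the shared key cancels under XOR.
11101001 ^ 10111110 = 01010111
11101011 ^ 10011000 = 01110011
00010011 ^ 10100110 = 10110101
11010110 ^ 01001001 = 10011111
01010010 ^ 01001011 = 00011001
00000010 ^ 01111100 = 01111110
00111001 ^ 11001001 = 11110000
10101000 ^ 01000110 = 11101110
00001101 ^ 10010011 = 10011110
10100111 ^ 01011110 = 11111001
00100110 ^ 00110000 = 00010110

5773b59f197ef0ee9ef916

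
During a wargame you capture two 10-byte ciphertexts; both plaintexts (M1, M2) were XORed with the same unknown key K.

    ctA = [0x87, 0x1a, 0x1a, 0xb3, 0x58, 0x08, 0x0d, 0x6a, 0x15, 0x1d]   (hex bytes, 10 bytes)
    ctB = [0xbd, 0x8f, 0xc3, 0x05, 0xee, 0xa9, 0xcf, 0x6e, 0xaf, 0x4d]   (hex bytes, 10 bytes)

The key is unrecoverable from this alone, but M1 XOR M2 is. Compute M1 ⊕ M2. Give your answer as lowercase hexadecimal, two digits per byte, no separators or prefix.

ctA ⊕ ctB = (M1 ⊕ K) ⊕ (M2 ⊕ K) = M1 ⊕ M2 — the shared key cancels under XOR.
87 XOR bd = 3a
1a XOR 8f = 95
1a XOR c3 = d9
b3 XOR 05 = b6
58 XOR ee = b6
08 XOR a9 = a1
0d XOR cf = c2
6a XOR 6e = 04
15 XOR af = ba
1d XOR 4d = 50

3a95d9b6b6a1c204ba50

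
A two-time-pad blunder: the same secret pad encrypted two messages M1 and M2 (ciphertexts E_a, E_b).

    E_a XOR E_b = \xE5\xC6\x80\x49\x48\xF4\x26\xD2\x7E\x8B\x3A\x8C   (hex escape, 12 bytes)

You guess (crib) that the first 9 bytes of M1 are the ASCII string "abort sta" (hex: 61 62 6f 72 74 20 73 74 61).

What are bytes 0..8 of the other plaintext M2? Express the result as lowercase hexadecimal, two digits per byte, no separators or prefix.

Since E_a ⊕ E_b = M1 ⊕ M2, XORing with the guessed M1 bytes yields the corresponding M2 bytes: M2 = (E_a ⊕ E_b) ⊕ M1.
byte 0: 229 XOR  97 = 132
byte 1: 198 XOR  98 = 164
byte 2: 128 XOR 111 = 239
byte 3:  73 XOR 114 =  59
byte 4:  72 XOR 116 =  60
byte 5: 244 XOR  32 = 212
byte 6:  38 XOR 115 =  85
byte 7: 210 XOR 116 = 166
byte 8: 126 XOR  97 =  31

84a4ef3b3cd455a61f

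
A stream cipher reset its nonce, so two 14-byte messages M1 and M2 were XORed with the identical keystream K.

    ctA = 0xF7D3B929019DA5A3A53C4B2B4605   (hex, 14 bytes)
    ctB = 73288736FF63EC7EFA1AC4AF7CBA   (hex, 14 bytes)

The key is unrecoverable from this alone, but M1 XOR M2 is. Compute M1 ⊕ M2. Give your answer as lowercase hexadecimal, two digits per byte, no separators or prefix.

ctA ⊕ ctB = (M1 ⊕ K) ⊕ (M2 ⊕ K) = M1 ⊕ M2 — the shared key cancels under XOR.
247 xor 115 = 132
211 xor  40 = 251
185 xor 135 =  62
 41 xor  54 =  31
  1 xor 255 = 254
157 xor  99 = 254
165 xor 236 =  73
163 xor 126 = 221
165 xor 250 =  95
 60 xor  26 =  38
 75 xor 196 = 143
 43 xor 175 = 132
 70 xor 124 =  58
  5 xor 186 = 191

84fb3e1ffefe49dd5f268f843abf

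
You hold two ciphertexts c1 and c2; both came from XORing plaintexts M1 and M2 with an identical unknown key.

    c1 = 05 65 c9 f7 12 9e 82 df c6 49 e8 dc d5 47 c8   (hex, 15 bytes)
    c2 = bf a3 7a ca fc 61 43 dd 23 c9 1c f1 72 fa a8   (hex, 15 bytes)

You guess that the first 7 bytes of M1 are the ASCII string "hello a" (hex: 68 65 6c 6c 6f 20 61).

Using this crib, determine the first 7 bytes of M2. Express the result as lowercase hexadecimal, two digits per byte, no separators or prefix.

First, c1 ⊕ c2 = (M1 ⊕ K) ⊕ (M2 ⊕ K) = M1 ⊕ M2, so the key drops out. Then M2 = (M1 ⊕ M2) ⊕ M1 over the first 7 bytes.
byte 0: (05 ⊕ bf) ⊕ 68 = ba ⊕ 68 = d2
byte 1: (65 ⊕ a3) ⊕ 65 = c6 ⊕ 65 = a3
byte 2: (c9 ⊕ 7a) ⊕ 6c = b3 ⊕ 6c = df
byte 3: (f7 ⊕ ca) ⊕ 6c = 3d ⊕ 6c = 51
byte 4: (12 ⊕ fc) ⊕ 6f = ee ⊕ 6f = 81
byte 5: (9e ⊕ 61) ⊕ 20 = ff ⊕ 20 = df
byte 6: (82 ⊕ 43) ⊕ 61 = c1 ⊕ 61 = a0

d2a3df5181dfa0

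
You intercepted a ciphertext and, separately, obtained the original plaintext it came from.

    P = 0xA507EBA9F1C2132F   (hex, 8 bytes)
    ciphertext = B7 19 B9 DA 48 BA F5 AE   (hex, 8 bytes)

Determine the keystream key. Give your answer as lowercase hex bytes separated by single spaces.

Since ciphertext = P ⊕ key, XORing both sides with P gives key = P ⊕ ciphertext.
165 xor 183 =  18
  7 xor  25 =  30
235 xor 185 =  82
169 xor 218 = 115
241 xor  72 = 185
194 xor 186 = 120
 19 xor 245 = 230
 47 xor 174 = 129

12 1e 52 73 b9 78 e6 81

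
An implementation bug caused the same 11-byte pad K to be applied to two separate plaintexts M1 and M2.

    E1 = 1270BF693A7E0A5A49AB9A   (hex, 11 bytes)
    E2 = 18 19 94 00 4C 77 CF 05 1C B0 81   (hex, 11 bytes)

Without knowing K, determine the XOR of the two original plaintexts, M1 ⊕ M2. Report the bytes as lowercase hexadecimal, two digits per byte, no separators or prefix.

E1 ⊕ E2 = (M1 ⊕ K) ⊕ (M2 ⊕ K) = M1 ⊕ M2 — the shared key cancels under XOR.
12 XOR 18 = 0a
70 XOR 19 = 69
bf XOR 94 = 2b
69 XOR 00 = 69
3a XOR 4c = 76
7e XOR 77 = 09
0a XOR cf = c5
5a XOR 05 = 5f
49 XOR 1c = 55
ab XOR b0 = 1b
9a XOR 81 = 1b

0a692b697609c55f551b1b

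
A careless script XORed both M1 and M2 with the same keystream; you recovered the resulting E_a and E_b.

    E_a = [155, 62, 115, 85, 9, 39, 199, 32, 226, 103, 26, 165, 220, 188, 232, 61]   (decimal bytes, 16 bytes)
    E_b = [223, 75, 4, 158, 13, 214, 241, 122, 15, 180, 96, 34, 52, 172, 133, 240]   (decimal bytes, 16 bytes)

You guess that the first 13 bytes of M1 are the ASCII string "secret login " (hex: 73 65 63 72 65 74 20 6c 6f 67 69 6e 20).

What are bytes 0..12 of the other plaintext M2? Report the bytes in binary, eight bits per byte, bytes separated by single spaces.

00110111 00010000 00010100 10111001 01100001 10000101 00010110 00110110 10000010 10110100 00010011 11101001 11001000

First, E_a ⊕ E_b = (M1 ⊕ K) ⊕ (M2 ⊕ K) = M1 ⊕ M2, so the key drops out. Then M2 = (M1 ⊕ M2) ⊕ M1 over the first 13 bytes.
byte 0: (9b ^ df) ^ 73 = 44 ^ 73 = 37
byte 1: (3e ^ 4b) ^ 65 = 75 ^ 65 = 10
byte 2: (73 ^ 04) ^ 63 = 77 ^ 63 = 14
byte 3: (55 ^ 9e) ^ 72 = cb ^ 72 = b9
byte 4: (09 ^ 0d) ^ 65 = 04 ^ 65 = 61
byte 5: (27 ^ d6) ^ 74 = f1 ^ 74 = 85
byte 6: (c7 ^ f1) ^ 20 = 36 ^ 20 = 16
byte 7: (20 ^ 7a) ^ 6c = 5a ^ 6c = 36
byte 8: (e2 ^ 0f) ^ 6f = ed ^ 6f = 82
byte 9: (67 ^ b4) ^ 67 = d3 ^ 67 = b4
byte 10: (1a ^ 60) ^ 69 = 7a ^ 69 = 13
byte 11: (a5 ^ 22) ^ 6e = 87 ^ 6e = e9
byte 12: (dc ^ 34) ^ 20 = e8 ^ 20 = c8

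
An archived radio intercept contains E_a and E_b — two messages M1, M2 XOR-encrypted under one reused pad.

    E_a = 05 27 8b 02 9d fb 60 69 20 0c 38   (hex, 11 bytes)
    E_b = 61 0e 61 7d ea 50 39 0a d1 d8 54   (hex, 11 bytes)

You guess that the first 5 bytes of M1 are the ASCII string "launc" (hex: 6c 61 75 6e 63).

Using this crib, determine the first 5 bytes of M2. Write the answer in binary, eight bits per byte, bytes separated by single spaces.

First, E_a ⊕ E_b = (M1 ⊕ K) ⊕ (M2 ⊕ K) = M1 ⊕ M2, so the key drops out. Then M2 = (M1 ⊕ M2) ⊕ M1 over the first 5 bytes.
byte 0: (05 XOR 61) XOR 6c = 64 XOR 6c = 08
byte 1: (27 XOR 0e) XOR 61 = 29 XOR 61 = 48
byte 2: (8b XOR 61) XOR 75 = ea XOR 75 = 9f
byte 3: (02 XOR 7d) XOR 6e = 7f XOR 6e = 11
byte 4: (9d XOR ea) XOR 63 = 77 XOR 63 = 14

00001000 01001000 10011111 00010001 00010100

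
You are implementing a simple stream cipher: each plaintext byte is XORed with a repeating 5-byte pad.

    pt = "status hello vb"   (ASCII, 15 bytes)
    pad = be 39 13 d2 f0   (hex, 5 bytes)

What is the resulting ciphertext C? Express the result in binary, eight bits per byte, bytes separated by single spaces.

11001101 01001101 01110010 10100110 10000101 11001101 00011001 01111011 10110111 10011100 11010010 01010110 00110011 10100100 10010010

The 5-byte key repeats, so the effective keystream is be 39 13 d2 f0 be 39 13 d2 f0 be 39 13 d2 f0.
byte 0: 01110011 ^ 10111110 = 11001101
byte 1: 01110100 ^ 00111001 = 01001101
byte 2: 01100001 ^ 00010011 = 01110010
byte 3: 01110100 ^ 11010010 = 10100110
byte 4: 01110101 ^ 11110000 = 10000101
byte 5: 01110011 ^ 10111110 = 11001101
byte 6: 00100000 ^ 00111001 = 00011001
byte 7: 01101000 ^ 00010011 = 01111011
byte 8: 01100101 ^ 11010010 = 10110111
byte 9: 01101100 ^ 11110000 = 10011100
byte 10: 01101100 ^ 10111110 = 11010010
byte 11: 01101111 ^ 00111001 = 01010110
byte 12: 00100000 ^ 00010011 = 00110011
byte 13: 01110110 ^ 11010010 = 10100100
byte 14: 01100010 ^ 11110000 = 10010010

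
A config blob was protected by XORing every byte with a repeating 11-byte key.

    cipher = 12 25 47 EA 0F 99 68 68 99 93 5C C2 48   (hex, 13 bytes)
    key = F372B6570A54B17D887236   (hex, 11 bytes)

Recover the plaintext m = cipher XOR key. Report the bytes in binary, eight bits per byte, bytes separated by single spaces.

The 11-byte key repeats, so the effective keystream is f3 72 b6 57 0a 54 b1 7d 88 72 36 f3 72.
byte 0: 12 ^ f3 = e1
byte 1: 25 ^ 72 = 57
byte 2: 47 ^ b6 = f1
byte 3: ea ^ 57 = bd
byte 4: 0f ^ 0a = 05
byte 5: 99 ^ 54 = cd
byte 6: 68 ^ b1 = d9
byte 7: 68 ^ 7d = 15
byte 8: 99 ^ 88 = 11
byte 9: 93 ^ 72 = e1
byte 10: 5c ^ 36 = 6a
byte 11: c2 ^ f3 = 31
byte 12: 48 ^ 72 = 3a

11100001 01010111 11110001 10111101 00000101 11001101 11011001 00010101 00010001 11100001 01101010 00110001 00111010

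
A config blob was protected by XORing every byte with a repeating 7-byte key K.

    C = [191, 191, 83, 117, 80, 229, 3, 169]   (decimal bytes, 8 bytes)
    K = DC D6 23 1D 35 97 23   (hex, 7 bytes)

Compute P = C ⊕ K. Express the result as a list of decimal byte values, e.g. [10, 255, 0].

The 7-byte key repeats, so the effective keystream is dc d6 23 1d 35 97 23 dc.
byte 0: bf ⊕ dc = 63
byte 1: bf ⊕ d6 = 69
byte 2: 53 ⊕ 23 = 70
byte 3: 75 ⊕ 1d = 68
byte 4: 50 ⊕ 35 = 65
byte 5: e5 ⊕ 97 = 72
byte 6: 03 ⊕ 23 = 20
byte 7: a9 ⊕ dc = 75

[99, 105, 112, 104, 101, 114, 32, 117]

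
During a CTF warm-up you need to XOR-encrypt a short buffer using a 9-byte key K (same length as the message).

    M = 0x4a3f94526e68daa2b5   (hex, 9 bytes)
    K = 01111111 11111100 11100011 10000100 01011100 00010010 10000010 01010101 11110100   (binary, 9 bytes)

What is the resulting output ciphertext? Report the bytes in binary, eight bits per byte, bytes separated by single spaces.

byte 0: 4a ^ 7f = 35
byte 1: 3f ^ fc = c3
byte 2: 94 ^ e3 = 77
byte 3: 52 ^ 84 = d6
byte 4: 6e ^ 5c = 32
byte 5: 68 ^ 12 = 7a
byte 6: da ^ 82 = 58
byte 7: a2 ^ 55 = f7
byte 8: b5 ^ f4 = 41

00110101 11000011 01110111 11010110 00110010 01111010 01011000 11110111 01000001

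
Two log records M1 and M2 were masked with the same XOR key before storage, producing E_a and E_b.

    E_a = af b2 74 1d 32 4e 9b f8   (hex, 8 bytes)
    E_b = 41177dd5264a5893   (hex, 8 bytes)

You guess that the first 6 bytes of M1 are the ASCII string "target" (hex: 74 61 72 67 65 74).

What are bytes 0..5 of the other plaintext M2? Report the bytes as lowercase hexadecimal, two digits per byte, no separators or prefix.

9ac47baf7170

First, E_a ⊕ E_b = (M1 ⊕ K) ⊕ (M2 ⊕ K) = M1 ⊕ M2, so the key drops out. Then M2 = (M1 ⊕ M2) ⊕ M1 over the first 6 bytes.
byte 0: (af ⊕ 41) ⊕ 74 = ee ⊕ 74 = 9a
byte 1: (b2 ⊕ 17) ⊕ 61 = a5 ⊕ 61 = c4
byte 2: (74 ⊕ 7d) ⊕ 72 = 09 ⊕ 72 = 7b
byte 3: (1d ⊕ d5) ⊕ 67 = c8 ⊕ 67 = af
byte 4: (32 ⊕ 26) ⊕ 65 = 14 ⊕ 65 = 71
byte 5: (4e ⊕ 4a) ⊕ 74 = 04 ⊕ 74 = 70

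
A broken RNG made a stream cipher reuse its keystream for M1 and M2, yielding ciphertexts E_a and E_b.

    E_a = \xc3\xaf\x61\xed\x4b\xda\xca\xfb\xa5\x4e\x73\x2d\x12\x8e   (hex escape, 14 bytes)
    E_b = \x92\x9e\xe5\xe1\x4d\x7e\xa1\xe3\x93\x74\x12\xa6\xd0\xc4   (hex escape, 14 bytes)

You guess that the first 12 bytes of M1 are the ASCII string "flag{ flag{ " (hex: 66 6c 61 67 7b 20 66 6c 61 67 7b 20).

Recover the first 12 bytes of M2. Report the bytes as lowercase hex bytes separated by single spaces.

37 5d e5 6b 7d 84 0d 74 57 5d 1a ab

First, E_a ⊕ E_b = (M1 ⊕ K) ⊕ (M2 ⊕ K) = M1 ⊕ M2, so the key drops out. Then M2 = (M1 ⊕ M2) ⊕ M1 over the first 12 bytes.
byte 0: (c3 ⊕ 92) ⊕ 66 = 51 ⊕ 66 = 37
byte 1: (af ⊕ 9e) ⊕ 6c = 31 ⊕ 6c = 5d
byte 2: (61 ⊕ e5) ⊕ 61 = 84 ⊕ 61 = e5
byte 3: (ed ⊕ e1) ⊕ 67 = 0c ⊕ 67 = 6b
byte 4: (4b ⊕ 4d) ⊕ 7b = 06 ⊕ 7b = 7d
byte 5: (da ⊕ 7e) ⊕ 20 = a4 ⊕ 20 = 84
byte 6: (ca ⊕ a1) ⊕ 66 = 6b ⊕ 66 = 0d
byte 7: (fb ⊕ e3) ⊕ 6c = 18 ⊕ 6c = 74
byte 8: (a5 ⊕ 93) ⊕ 61 = 36 ⊕ 61 = 57
byte 9: (4e ⊕ 74) ⊕ 67 = 3a ⊕ 67 = 5d
byte 10: (73 ⊕ 12) ⊕ 7b = 61 ⊕ 7b = 1a
byte 11: (2d ⊕ a6) ⊕ 20 = 8b ⊕ 20 = ab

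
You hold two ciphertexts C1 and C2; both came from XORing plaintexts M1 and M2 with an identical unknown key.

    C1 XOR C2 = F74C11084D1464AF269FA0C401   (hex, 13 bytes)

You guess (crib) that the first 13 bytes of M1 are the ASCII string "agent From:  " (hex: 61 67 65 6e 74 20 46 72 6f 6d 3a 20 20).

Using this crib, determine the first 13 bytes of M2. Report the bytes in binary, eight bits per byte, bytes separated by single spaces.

10010110 00101011 01110100 01100110 00111001 00110100 00100010 11011101 01001001 11110010 10011010 11100100 00100001

Since C1 ⊕ C2 = M1 ⊕ M2, XORing with the guessed M1 bytes yields the corresponding M2 bytes: M2 = (C1 ⊕ C2) ⊕ M1.
f7 ⊕ 61 = 96
4c ⊕ 67 = 2b
11 ⊕ 65 = 74
08 ⊕ 6e = 66
4d ⊕ 74 = 39
14 ⊕ 20 = 34
64 ⊕ 46 = 22
af ⊕ 72 = dd
26 ⊕ 6f = 49
9f ⊕ 6d = f2
a0 ⊕ 3a = 9a
c4 ⊕ 20 = e4
01 ⊕ 20 = 21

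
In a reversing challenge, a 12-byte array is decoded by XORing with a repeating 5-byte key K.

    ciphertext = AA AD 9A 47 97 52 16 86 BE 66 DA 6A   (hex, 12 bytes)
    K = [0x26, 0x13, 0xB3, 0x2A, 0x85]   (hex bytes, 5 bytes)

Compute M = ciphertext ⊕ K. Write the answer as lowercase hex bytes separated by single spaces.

The 5-byte key repeats, so the effective keystream is 26 13 b3 2a 85 26 13 b3 2a 85 26 13.
byte 0: 10101010 ^ 00100110 = 10001100
byte 1: 10101101 ^ 00010011 = 10111110
byte 2: 10011010 ^ 10110011 = 00101001
byte 3: 01000111 ^ 00101010 = 01101101
byte 4: 10010111 ^ 10000101 = 00010010
byte 5: 01010010 ^ 00100110 = 01110100
byte 6: 00010110 ^ 00010011 = 00000101
byte 7: 10000110 ^ 10110011 = 00110101
byte 8: 10111110 ^ 00101010 = 10010100
byte 9: 01100110 ^ 10000101 = 11100011
byte 10: 11011010 ^ 00100110 = 11111100
byte 11: 01101010 ^ 00010011 = 01111001

8c be 29 6d 12 74 05 35 94 e3 fc 79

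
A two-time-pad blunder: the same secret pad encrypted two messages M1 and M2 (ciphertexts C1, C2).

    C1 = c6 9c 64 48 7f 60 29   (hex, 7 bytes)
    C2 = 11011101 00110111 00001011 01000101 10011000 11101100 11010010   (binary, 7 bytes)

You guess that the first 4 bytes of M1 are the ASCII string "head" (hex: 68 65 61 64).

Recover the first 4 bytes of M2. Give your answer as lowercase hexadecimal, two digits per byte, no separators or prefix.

73ce0e69

First, C1 ⊕ C2 = (M1 ⊕ K) ⊕ (M2 ⊕ K) = M1 ⊕ M2, so the key drops out. Then M2 = (M1 ⊕ M2) ⊕ M1 over the first 4 bytes.
byte 0: (c6 xor dd) xor 68 = 1b xor 68 = 73
byte 1: (9c xor 37) xor 65 = ab xor 65 = ce
byte 2: (64 xor 0b) xor 61 = 6f xor 61 = 0e
byte 3: (48 xor 45) xor 64 = 0d xor 64 = 69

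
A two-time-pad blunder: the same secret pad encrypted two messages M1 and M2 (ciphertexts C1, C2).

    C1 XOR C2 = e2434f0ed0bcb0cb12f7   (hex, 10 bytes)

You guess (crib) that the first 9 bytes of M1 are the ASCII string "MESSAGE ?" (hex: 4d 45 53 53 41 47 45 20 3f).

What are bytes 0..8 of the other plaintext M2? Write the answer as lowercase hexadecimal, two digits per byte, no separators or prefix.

Since C1 ⊕ C2 = M1 ⊕ M2, XORing with the guessed M1 bytes yields the corresponding M2 bytes: M2 = (C1 ⊕ C2) ⊕ M1.
11100010 xor 01001101 = 10101111
01000011 xor 01000101 = 00000110
01001111 xor 01010011 = 00011100
00001110 xor 01010011 = 01011101
11010000 xor 01000001 = 10010001
10111100 xor 01000111 = 11111011
10110000 xor 01000101 = 11110101
11001011 xor 00100000 = 11101011
00010010 xor 00111111 = 00101101

af061c5d91fbf5eb2d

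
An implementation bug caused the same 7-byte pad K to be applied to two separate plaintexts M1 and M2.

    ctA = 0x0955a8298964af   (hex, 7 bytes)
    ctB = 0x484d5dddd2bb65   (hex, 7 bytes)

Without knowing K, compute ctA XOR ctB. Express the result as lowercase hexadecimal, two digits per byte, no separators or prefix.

4118f5f45bdfca

ctA ⊕ ctB = (M1 ⊕ K) ⊕ (M2 ⊕ K) = M1 ⊕ M2 — the shared key cancels under XOR.
  9 ^  72 =  65
 85 ^  77 =  24
168 ^  93 = 245
 41 ^ 221 = 244
137 ^ 210 =  91
100 ^ 187 = 223
175 ^ 101 = 202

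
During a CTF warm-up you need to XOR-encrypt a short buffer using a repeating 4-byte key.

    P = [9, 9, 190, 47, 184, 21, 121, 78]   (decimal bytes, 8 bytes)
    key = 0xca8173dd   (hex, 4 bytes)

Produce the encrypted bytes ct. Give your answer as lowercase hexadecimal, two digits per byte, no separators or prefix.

c388cdf272940a93

The 4-byte key repeats, so the effective keystream is ca 81 73 dd ca 81 73 dd.
byte 0: 00001001 ^ 11001010 = 11000011
byte 1: 00001001 ^ 10000001 = 10001000
byte 2: 10111110 ^ 01110011 = 11001101
byte 3: 00101111 ^ 11011101 = 11110010
byte 4: 10111000 ^ 11001010 = 01110010
byte 5: 00010101 ^ 10000001 = 10010100
byte 6: 01111001 ^ 01110011 = 00001010
byte 7: 01001110 ^ 11011101 = 10010011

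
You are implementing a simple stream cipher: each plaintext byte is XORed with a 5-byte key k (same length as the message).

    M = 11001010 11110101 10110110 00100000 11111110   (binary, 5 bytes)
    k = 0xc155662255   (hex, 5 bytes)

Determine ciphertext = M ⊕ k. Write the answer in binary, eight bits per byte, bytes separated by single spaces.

00001011 10100000 11010000 00000010 10101011

XOR is its own inverse, so applying the key byte-wise gives the result directly.
byte 0: ca ⊕ c1 = 0b
byte 1: f5 ⊕ 55 = a0
byte 2: b6 ⊕ 66 = d0
byte 3: 20 ⊕ 22 = 02
byte 4: fe ⊕ 55 = ab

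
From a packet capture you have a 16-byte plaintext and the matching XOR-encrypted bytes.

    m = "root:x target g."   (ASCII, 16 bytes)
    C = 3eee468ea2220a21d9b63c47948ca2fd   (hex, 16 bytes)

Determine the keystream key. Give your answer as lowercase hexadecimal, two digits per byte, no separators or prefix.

Since C = m ⊕ key, XORing both sides with m gives key = m ⊕ C.
byte 0: 114 ⊕  62 =  76
byte 1: 111 ⊕ 238 = 129
byte 2: 111 ⊕  70 =  41
byte 3: 116 ⊕ 142 = 250
byte 4:  58 ⊕ 162 = 152
byte 5: 120 ⊕  34 =  90
byte 6:  32 ⊕  10 =  42
byte 7: 116 ⊕  33 =  85
byte 8:  97 ⊕ 217 = 184
byte 9: 114 ⊕ 182 = 196
byte 10: 103 ⊕  60 =  91
byte 11: 101 ⊕  71 =  34
byte 12: 116 ⊕ 148 = 224
byte 13:  32 ⊕ 140 = 172
byte 14: 103 ⊕ 162 = 197
byte 15:  46 ⊕ 253 = 211

4c8129fa985a2a55b8c45b22e0acc5d3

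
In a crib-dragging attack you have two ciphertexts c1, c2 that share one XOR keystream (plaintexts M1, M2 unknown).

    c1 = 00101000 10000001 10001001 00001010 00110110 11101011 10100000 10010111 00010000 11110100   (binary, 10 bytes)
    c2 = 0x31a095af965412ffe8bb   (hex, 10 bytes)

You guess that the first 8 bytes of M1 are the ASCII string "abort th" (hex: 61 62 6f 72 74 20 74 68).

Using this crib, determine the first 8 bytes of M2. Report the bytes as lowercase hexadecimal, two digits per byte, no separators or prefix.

784373d7d49fc600

First, c1 ⊕ c2 = (M1 ⊕ K) ⊕ (M2 ⊕ K) = M1 ⊕ M2, so the key drops out. Then M2 = (M1 ⊕ M2) ⊕ M1 over the first 8 bytes.
byte 0: (28 ^ 31) ^ 61 = 19 ^ 61 = 78
byte 1: (81 ^ a0) ^ 62 = 21 ^ 62 = 43
byte 2: (89 ^ 95) ^ 6f = 1c ^ 6f = 73
byte 3: (0a ^ af) ^ 72 = a5 ^ 72 = d7
byte 4: (36 ^ 96) ^ 74 = a0 ^ 74 = d4
byte 5: (eb ^ 54) ^ 20 = bf ^ 20 = 9f
byte 6: (a0 ^ 12) ^ 74 = b2 ^ 74 = c6
byte 7: (97 ^ ff) ^ 68 = 68 ^ 68 = 00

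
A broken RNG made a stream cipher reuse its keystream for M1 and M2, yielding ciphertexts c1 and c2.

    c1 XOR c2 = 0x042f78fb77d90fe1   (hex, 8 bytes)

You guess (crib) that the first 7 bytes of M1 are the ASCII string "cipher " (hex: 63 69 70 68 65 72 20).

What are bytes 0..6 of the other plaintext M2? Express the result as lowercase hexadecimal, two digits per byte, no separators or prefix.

6746089312ab2f

Since c1 ⊕ c2 = M1 ⊕ M2, XORing with the guessed M1 bytes yields the corresponding M2 bytes: M2 = (c1 ⊕ c2) ⊕ M1.
04 XOR 63 = 67
2f XOR 69 = 46
78 XOR 70 = 08
fb XOR 68 = 93
77 XOR 65 = 12
d9 XOR 72 = ab
0f XOR 20 = 2f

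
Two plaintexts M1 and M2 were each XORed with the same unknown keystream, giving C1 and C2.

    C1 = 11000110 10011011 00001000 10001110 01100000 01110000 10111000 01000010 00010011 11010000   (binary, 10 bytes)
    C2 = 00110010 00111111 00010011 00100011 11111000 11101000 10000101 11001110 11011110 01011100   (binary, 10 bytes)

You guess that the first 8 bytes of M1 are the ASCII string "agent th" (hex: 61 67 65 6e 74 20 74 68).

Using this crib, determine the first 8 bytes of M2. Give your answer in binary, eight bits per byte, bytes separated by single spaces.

First, C1 ⊕ C2 = (M1 ⊕ K) ⊕ (M2 ⊕ K) = M1 ⊕ M2, so the key drops out. Then M2 = (M1 ⊕ M2) ⊕ M1 over the first 8 bytes.
byte 0: (c6 ^ 32) ^ 61 = f4 ^ 61 = 95
byte 1: (9b ^ 3f) ^ 67 = a4 ^ 67 = c3
byte 2: (08 ^ 13) ^ 65 = 1b ^ 65 = 7e
byte 3: (8e ^ 23) ^ 6e = ad ^ 6e = c3
byte 4: (60 ^ f8) ^ 74 = 98 ^ 74 = ec
byte 5: (70 ^ e8) ^ 20 = 98 ^ 20 = b8
byte 6: (b8 ^ 85) ^ 74 = 3d ^ 74 = 49
byte 7: (42 ^ ce) ^ 68 = 8c ^ 68 = e4

10010101 11000011 01111110 11000011 11101100 10111000 01001001 11100100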